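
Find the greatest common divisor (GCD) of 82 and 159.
1

Using the Euclidean algorithm:
82 = 0 × 159 + 82
159 = 1 × 82 + 77
82 = 1 × 77 + 5
77 = 15 × 5 + 2
5 = 2 × 2 + 1
2 = 2 × 1 + 0

GCD(82, 159) = 1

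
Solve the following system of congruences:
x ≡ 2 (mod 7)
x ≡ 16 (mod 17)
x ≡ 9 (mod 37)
1563

Using the Chinese Remainder Theorem:
M = product of moduli = 4403
For equation 1: M_1 = 629, 629 ≡ 6 (mod 7), inverse of 629 mod 7 is 6 (check: 6 × 6 = 36 ≡ 1 (mod 7))
For equation 2: M_2 = 259, 259 ≡ 4 (mod 17), inverse of 259 mod 17 is 13 (check: 4 × 13 = 52 ≡ 1 (mod 17))
For equation 3: M_3 = 119, 119 ≡ 8 (mod 37), inverse of 119 mod 37 is 14 (check: 8 × 14 = 112 ≡ 1 (mod 37))
Combine: x ≡ Σ r_i×M_i×(M_i⁻¹ mod m_i) = 2×629×6 + 16×259×13 + 9×119×14 = 7548 + 53872 + 14994 = 76414
76414 mod 4403 = 1563
x ≡ 1563 (mod 4403)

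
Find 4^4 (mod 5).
4 = 4 (binary 100). Repeated squaring mod 5: 4^1 ≡ 4; 4^2 ≡ 4² = 16 ≡ 1; 4^4 ≡ 1² = 1 ≡ 1. So 4^4 ≡ 1 (mod 5).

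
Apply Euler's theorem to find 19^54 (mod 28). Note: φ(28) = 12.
By Euler: 19^{12} ≡ 1 (mod 28) since gcd(19, 28) = 1. 54 = 4×12 + 6. So 19^{54} ≡ 19^{6} ≡ 1 (mod 28)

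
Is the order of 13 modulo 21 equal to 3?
No, the actual order is 2, not 3.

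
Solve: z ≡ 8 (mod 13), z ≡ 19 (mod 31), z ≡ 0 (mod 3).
M = 13 × 31 × 3 = 1209. M₁ = 93, y₁ ≡ 7 (mod 13). M₂ = 39, y₂ ≡ 4 (mod 31). M₃ = 403, y₃ ≡ 1 (mod 3). z = 8×93×7 + 19×39×4 + 0×403×1 ≡ 918 (mod 1209)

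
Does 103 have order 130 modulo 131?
p - 1 = 130 has prime divisors 2, 5, 13. Check 103^(130/q) mod 131 for each: 103^(130/2) = 103^65 ≡ 130, 103^(130/5) = 103^26 ≡ 61, 103^(130/13) = 103^10 ≡ 99 (mod 131). None of these is 1, so 103 has order 130 = φ(131), so it is a primitive root mod 131.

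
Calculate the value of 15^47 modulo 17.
Using Fermat: 15^{16} ≡ 1 (mod 17). 47 ≡ 15 (mod 16). So 15^{47} ≡ 15^{15} ≡ 8 (mod 17)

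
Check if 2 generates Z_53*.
p - 1 = 52 has prime divisors 2, 13. Check 2^(52/q) mod 53 for each: 2^(52/2) = 2^26 ≡ 52, 2^(52/13) = 2^4 ≡ 16 (mod 53). None of these is 1, so 2 has order 52 = φ(53), so it is a primitive root mod 53.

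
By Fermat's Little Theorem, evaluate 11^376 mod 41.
By Fermat: 11^{40} ≡ 1 (mod 41). 376 ≡ 16 (mod 40). So 11^{376} ≡ 11^{16} ≡ 10 (mod 41)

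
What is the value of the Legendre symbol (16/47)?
(16/47) = 16^{23} mod 47 = 1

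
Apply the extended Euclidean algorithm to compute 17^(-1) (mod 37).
Extended GCD: 17(-13) + 37(6) = 1. So 17^(-1) ≡ 24 ≡ 24 (mod 37). Verify: 17 × 24 = 408 ≡ 1 (mod 37)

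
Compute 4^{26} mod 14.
2

Using successive squaring:
Binary expansion of 26: 11010
Powers of 4 mod 14 (each is the square of the previous):
  4^1 ≡ 4 (mod 14)
  4^2 ≡ 4² = 16 ≡ 2 (mod 14)
  4^4 ≡ 2² = 4 ≡ 4 (mod 14)
  4^8 ≡ 4² = 16 ≡ 2 (mod 14)
  4^16 ≡ 2² = 4 ≡ 4 (mod 14)
26 = 16 + 8 + 2, so 4^26 = 4^16 × 4^8 × 4^2 ≡ 4 × 2 × 2 (mod 14)
Multiplying step by step:
  4 × 2 = 8 ≡ 8 (mod 14)
  8 × 2 = 16 ≡ 2 (mod 14)
Result: 4^26 ≡ 2 (mod 14)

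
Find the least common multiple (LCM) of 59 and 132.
7788

First find GCD(59, 132) using the Euclidean algorithm:
59 = 0 × 132 + 59
132 = 2 × 59 + 14
59 = 4 × 14 + 3
14 = 4 × 3 + 2
3 = 1 × 2 + 1
2 = 2 × 1 + 0
GCD(59, 132) = 1

LCM formula: LCM(a, b) = (a × b) / GCD(a, b)
LCM(59, 132) = (59 × 132) / 1
LCM(59, 132) = 7788 / 1
LCM(59, 132) = 7788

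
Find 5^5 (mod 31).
5 = 4 + 1 (binary 101). Repeated squaring mod 31: 5^1 ≡ 5; 5^2 ≡ 5² = 25 ≡ 25; 5^4 ≡ 25² = 625 ≡ 5. Multiply: 5^5 = 5^4 × 5^1 ≡ 5 × 5 (mod 31): 5 × 5 = 25 ≡ 25. So 5^5 ≡ 25 (mod 31).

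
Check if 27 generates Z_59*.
p - 1 = 58 has prime divisors 2, 29. Check 27^(58/q) mod 59 for each: 27^(58/2) = 27^29 ≡ 1, 27^(58/29) = 27^2 ≡ 21 (mod 59). Since 27^29 ≡ 1 (mod 59), the order of 27 divides 29 (in fact the order is 29) ≠ 58, so it is not a primitive root.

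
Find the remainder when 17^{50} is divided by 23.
By Fermat: 17^{22} ≡ 1 (mod 23). 50 = 2×22 + 6. So 17^{50} ≡ 17^{6} ≡ 12 (mod 23)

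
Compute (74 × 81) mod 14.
2

(74 × 81) = 5994
5994 mod 14 = 2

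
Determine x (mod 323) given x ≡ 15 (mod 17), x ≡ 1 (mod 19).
134

Using the Chinese Remainder Theorem:
M = product of moduli = 323
For equation 1: M_1 = 19, 19 ≡ 2 (mod 17), inverse of 19 mod 17 is 9 (check: 2 × 9 = 18 ≡ 1 (mod 17))
For equation 2: M_2 = 17, 17 ≡ 17 (mod 19), inverse of 17 mod 19 is 9 (check: 17 × 9 = 153 ≡ 1 (mod 19))
Combine: x ≡ Σ r_i×M_i×(M_i⁻¹ mod m_i) = 15×19×9 + 1×17×9 = 2565 + 153 = 2718
2718 mod 323 = 134
x ≡ 134 (mod 323)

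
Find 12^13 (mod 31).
Using repeated squaring. 13 = 8 + 4 + 1 (binary 1101). Repeated squaring mod 31: 12^1 ≡ 12; 12^2 ≡ 12² = 144 ≡ 20; 12^4 ≡ 20² = 400 ≡ 28; 12^8 ≡ 28² = 784 ≡ 9. Multiply: 12^13 = 12^8 × 12^4 × 12^1 ≡ 9 × 28 × 12 (mod 31): 9 × 28 = 252 ≡ 4; 4 × 12 = 48 ≡ 17. So 12^13 ≡ 17 (mod 31).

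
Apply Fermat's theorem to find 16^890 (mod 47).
By Fermat: 16^{46} ≡ 1 (mod 47). 890 ≡ 16 (mod 46). So 16^{890} ≡ 16^{16} ≡ 25 (mod 47)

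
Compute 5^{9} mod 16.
5

Using successive squaring:
Binary expansion of 9: 1001
Powers of 5 mod 16 (each is the square of the previous):
  5^1 ≡ 5 (mod 16)
  5^2 ≡ 5² = 25 ≡ 9 (mod 16)
  5^4 ≡ 9² = 81 ≡ 1 (mod 16)
  5^8 ≡ 1² = 1 ≡ 1 (mod 16)
9 = 8 + 1, so 5^9 = 5^8 × 5^1 ≡ 1 × 5 (mod 16)
Multiplying step by step:
  1 × 5 = 5 ≡ 5 (mod 16)
Result: 5^9 ≡ 5 (mod 16)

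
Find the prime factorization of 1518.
2 × 3 × 11 × 23

Divide by primes starting from smallest:
1518 ÷ 2 = 759
759 ÷ 3 = 253
253 ÷ 11 = 23
23 ÷ 23 = 1

1518 = 2 × 3 × 11 × 23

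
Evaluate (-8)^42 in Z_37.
Using Fermat: (-8)^{36} ≡ 1 (mod 37). 42 ≡ 6 (mod 36). So (-8)^{42} ≡ (-8)^{6} ≡ 36 (mod 37)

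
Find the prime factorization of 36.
2^2 × 3^2

Divide by primes starting from smallest:
36 ÷ 2 = 18
18 ÷ 2 = 9
9 ÷ 3 = 3
3 ÷ 3 = 1

36 = 2^2 × 3^2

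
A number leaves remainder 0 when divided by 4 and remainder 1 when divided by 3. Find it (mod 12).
M = 4 × 3 = 12. M₁ = 3, y₁ ≡ 3 (mod 4). M₂ = 4, y₂ ≡ 1 (mod 3). y = 0×3×3 + 1×4×1 ≡ 4 (mod 12)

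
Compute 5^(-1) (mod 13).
8

Using Extended Euclidean Algorithm:
gcd(5, 13) = 1
Bezout coefficients: 5 × -5 + 13 × 2 = 1
So 5 × -5 ≡ 1 (mod 13)
The inverse is -5 mod 13 = 8
Verification: 5 × 8 = 40 = 3 × 13 + 1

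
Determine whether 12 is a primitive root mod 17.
p - 1 = 16 has prime divisors 2. Check 12^(16/q) mod 17 for each: 12^(16/2) = 12^8 ≡ 16 (mod 17). None of these is 1, so 12 has order 16 = φ(17), so it is a primitive root mod 17.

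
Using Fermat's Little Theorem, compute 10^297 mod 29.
By Fermat: 10^{28} ≡ 1 (mod 29). 297 ≡ 17 (mod 28). So 10^{297} ≡ 10^{17} ≡ 15 (mod 29)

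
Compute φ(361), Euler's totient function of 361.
342

Prime factorization: 361 = 19^2
Using the formula φ(n) = n × Π(1 - 1/p) for each prime factor p:
φ(361) = 361 × (1 - 1/19)
φ(361) = 342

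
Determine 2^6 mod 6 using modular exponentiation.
6 = 4 + 2 (binary 110). Repeated squaring mod 6: 2^1 ≡ 2; 2^2 ≡ 2² = 4 ≡ 4; 2^4 ≡ 4² = 16 ≡ 4. Multiply: 2^6 = 2^4 × 2^2 ≡ 4 × 4 (mod 6): 4 × 4 = 16 ≡ 4. So 2^6 ≡ 4 (mod 6).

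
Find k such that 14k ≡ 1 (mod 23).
14^(-1) ≡ 5 (mod 23). Verification: 14 × 5 = 70 ≡ 1 (mod 23)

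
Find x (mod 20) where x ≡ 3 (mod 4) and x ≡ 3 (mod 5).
M = 4 × 5 = 20. M₁ = 5, y₁ ≡ 1 (mod 4). M₂ = 4, y₂ ≡ 4 (mod 5). x = 3×5×1 + 3×4×4 ≡ 3 (mod 20)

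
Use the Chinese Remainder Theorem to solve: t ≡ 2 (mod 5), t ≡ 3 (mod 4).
M = 5 × 4 = 20. M₁ = 4, y₁ ≡ 4 (mod 5). M₂ = 5, y₂ ≡ 1 (mod 4). t = 2×4×4 + 3×5×1 ≡ 7 (mod 20)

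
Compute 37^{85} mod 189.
37

Using successive squaring:
Binary expansion of 85: 1010101
Powers of 37 mod 189 (each is the square of the previous):
  37^1 ≡ 37 (mod 189)
  37^2 ≡ 37² = 1369 ≡ 46 (mod 189)
  37^4 ≡ 46² = 2116 ≡ 37 (mod 189)
  37^8 ≡ 37² = 1369 ≡ 46 (mod 189)
  37^16 ≡ 46² = 2116 ≡ 37 (mod 189)
  37^32 ≡ 37² = 1369 ≡ 46 (mod 189)
  37^64 ≡ 46² = 2116 ≡ 37 (mod 189)
85 = 64 + 16 + 4 + 1, so 37^85 = 37^64 × 37^16 × 37^4 × 37^1 ≡ 37 × 37 × 37 × 37 (mod 189)
Multiplying step by step:
  37 × 37 = 1369 ≡ 46 (mod 189)
  46 × 37 = 1702 ≡ 1 (mod 189)
  1 × 37 = 37 ≡ 37 (mod 189)
Result: 37^85 ≡ 37 (mod 189)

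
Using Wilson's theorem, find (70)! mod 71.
By Wilson's theorem, (70)! ≡ -1 ≡ 70 (mod 71)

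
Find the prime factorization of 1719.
3^2 × 191

Divide by primes starting from smallest:
1719 ÷ 3 = 573
573 ÷ 3 = 191
191 ÷ 191 = 1

1719 = 3^2 × 191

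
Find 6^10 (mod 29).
10 = 8 + 2 (binary 1010). Repeated squaring mod 29: 6^1 ≡ 6; 6^2 ≡ 6² = 36 ≡ 7; 6^4 ≡ 7² = 49 ≡ 20; 6^8 ≡ 20² = 400 ≡ 23. Multiply: 6^10 = 6^8 × 6^2 ≡ 23 × 7 (mod 29): 23 × 7 = 161 ≡ 16. So 6^10 ≡ 16 (mod 29).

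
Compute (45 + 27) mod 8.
0

(45 + 27) = 72
72 mod 8 = 0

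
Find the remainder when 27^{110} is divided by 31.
By Fermat: 27^{30} ≡ 1 (mod 31). 110 = 3×30 + 20. So 27^{110} ≡ 27^{20} ≡ 1 (mod 31)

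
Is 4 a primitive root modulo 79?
p - 1 = 78 has prime divisors 2, 3, 13. Check 4^(78/q) mod 79 for each: 4^(78/2) = 4^39 ≡ 1, 4^(78/3) = 4^26 ≡ 55, 4^(78/13) = 4^6 ≡ 67 (mod 79). Since 4^39 ≡ 1 (mod 79), the order of 4 divides 39 (in fact the order is 39) ≠ 78, so it is not a primitive root.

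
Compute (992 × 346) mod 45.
17

(992 × 346) = 343232
343232 mod 45 = 17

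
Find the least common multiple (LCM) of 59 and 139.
8201

First find GCD(59, 139) using the Euclidean algorithm:
59 = 0 × 139 + 59
139 = 2 × 59 + 21
59 = 2 × 21 + 17
21 = 1 × 17 + 4
17 = 4 × 4 + 1
4 = 4 × 1 + 0
GCD(59, 139) = 1

LCM formula: LCM(a, b) = (a × b) / GCD(a, b)
LCM(59, 139) = (59 × 139) / 1
LCM(59, 139) = 8201 / 1
LCM(59, 139) = 8201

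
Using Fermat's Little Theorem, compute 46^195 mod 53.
By Fermat: 46^{52} ≡ 1 (mod 53). 195 = 3×52 + 39. So 46^{195} ≡ 46^{39} ≡ 1 (mod 53)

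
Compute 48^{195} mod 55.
12

Using successive squaring:
Binary expansion of 195: 11000011
Powers of 48 mod 55 (each is the square of the previous):
  48^1 ≡ 48 (mod 55)
  48^2 ≡ 48² = 2304 ≡ 49 (mod 55)
  48^4 ≡ 49² = 2401 ≡ 36 (mod 55)
  48^8 ≡ 36² = 1296 ≡ 31 (mod 55)
  48^16 ≡ 31² = 961 ≡ 26 (mod 55)
  48^32 ≡ 26² = 676 ≡ 16 (mod 55)
  48^64 ≡ 16² = 256 ≡ 36 (mod 55)
  48^128 ≡ 36² = 1296 ≡ 31 (mod 55)
195 = 128 + 64 + 2 + 1, so 48^195 = 48^128 × 48^64 × 48^2 × 48^1 ≡ 31 × 36 × 49 × 48 (mod 55)
Multiplying step by step:
  31 × 36 = 1116 ≡ 16 (mod 55)
  16 × 49 = 784 ≡ 14 (mod 55)
  14 × 48 = 672 ≡ 12 (mod 55)
Result: 48^195 ≡ 12 (mod 55)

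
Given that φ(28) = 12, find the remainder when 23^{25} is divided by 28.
By Euler: 23^{12} ≡ 1 (mod 28) since gcd(23, 28) = 1. 25 = 2×12 + 1. So 23^{25} ≡ 23^{1} ≡ 23 (mod 28)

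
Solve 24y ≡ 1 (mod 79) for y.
56

Using Extended Euclidean Algorithm:
gcd(24, 79) = 1
Bezout coefficients: 24 × -23 + 79 × 7 = 1
So 24 × -23 ≡ 1 (mod 79)
The inverse is -23 mod 79 = 56
Verification: 24 × 56 = 1344 = 17 × 79 + 1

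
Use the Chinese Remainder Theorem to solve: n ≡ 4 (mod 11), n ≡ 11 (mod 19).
125

Using the Chinese Remainder Theorem:
M = product of moduli = 209
For equation 1: M_1 = 19, 19 ≡ 8 (mod 11), inverse of 19 mod 11 is 7 (check: 8 × 7 = 56 ≡ 1 (mod 11))
For equation 2: M_2 = 11, 11 ≡ 11 (mod 19), inverse of 11 mod 19 is 7 (check: 11 × 7 = 77 ≡ 1 (mod 19))
Combine: n ≡ Σ r_i×M_i×(M_i⁻¹ mod m_i) = 4×19×7 + 11×11×7 = 532 + 847 = 1379
1379 mod 209 = 125
n ≡ 125 (mod 209)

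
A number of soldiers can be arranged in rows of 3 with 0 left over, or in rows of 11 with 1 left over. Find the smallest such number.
M = 3 × 11 = 33. M₁ = 11, y₁ ≡ 2 (mod 3). M₂ = 3, y₂ ≡ 4 (mod 11). z = 0×11×2 + 1×3×4 ≡ 12 (mod 33). The smallest positive such number is 12.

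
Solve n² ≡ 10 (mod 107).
The square roots of 10 mod 107 are 44 and 63. Verify: 44² = 1936 ≡ 10 (mod 107)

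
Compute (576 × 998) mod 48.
0

(576 × 998) = 574848
574848 mod 48 = 0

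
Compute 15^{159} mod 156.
99

Using successive squaring:
Binary expansion of 159: 10011111
Powers of 15 mod 156 (each is the square of the previous):
  15^1 ≡ 15 (mod 156)
  15^2 ≡ 15² = 225 ≡ 69 (mod 156)
  15^4 ≡ 69² = 4761 ≡ 81 (mod 156)
  15^8 ≡ 81² = 6561 ≡ 9 (mod 156)
  15^16 ≡ 9² = 81 ≡ 81 (mod 156)
  15^32 ≡ 81² = 6561 ≡ 9 (mod 156)
  15^64 ≡ 9² = 81 ≡ 81 (mod 156)
  15^128 ≡ 81² = 6561 ≡ 9 (mod 156)
159 = 128 + 16 + 8 + 4 + 2 + 1, so 15^159 = 15^128 × 15^16 × 15^8 × 15^4 × 15^2 × 15^1 ≡ 9 × 81 × 9 × 81 × 69 × 15 (mod 156)
Multiplying step by step:
  9 × 81 = 729 ≡ 105 (mod 156)
  105 × 9 = 945 ≡ 9 (mod 156)
  9 × 81 = 729 ≡ 105 (mod 156)
  105 × 69 = 7245 ≡ 69 (mod 156)
  69 × 15 = 1035 ≡ 99 (mod 156)
Result: 15^159 ≡ 99 (mod 156)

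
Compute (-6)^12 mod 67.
Using repeated squaring. (-6) ≡ 61 (mod 67). 12 = 8 + 4 (binary 1100). Repeated squaring mod 67: 61^1 ≡ 61; 61^2 ≡ 61² = 3721 ≡ 36; 61^4 ≡ 36² = 1296 ≡ 23; 61^8 ≡ 23² = 529 ≡ 60. Multiply: (-6)^12 ≡ 61^8 × 61^4 ≡ 60 × 23 (mod 67): 60 × 23 = 1380 ≡ 40. So (-6)^12 ≡ 40 (mod 67).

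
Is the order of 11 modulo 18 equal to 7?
No, the actual order is 6, not 7.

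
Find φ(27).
18

Prime factorization: 27 = 3^3
Using the formula φ(n) = n × Π(1 - 1/p) for each prime factor p:
φ(27) = 27 × (1 - 1/3)
φ(27) = 18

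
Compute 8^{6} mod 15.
4

Using successive squaring:
Binary expansion of 6: 110
Powers of 8 mod 15 (each is the square of the previous):
  8^1 ≡ 8 (mod 15)
  8^2 ≡ 8² = 64 ≡ 4 (mod 15)
  8^4 ≡ 4² = 16 ≡ 1 (mod 15)
6 = 4 + 2, so 8^6 = 8^4 × 8^2 ≡ 1 × 4 (mod 15)
Multiplying step by step:
  1 × 4 = 4 ≡ 4 (mod 15)
Result: 8^6 ≡ 4 (mod 15)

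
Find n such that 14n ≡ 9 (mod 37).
35

Since gcd(14, 37) = 1 divides 9, a solution exists.
Multiply both sides by the inverse of 14 mod 37:
  14^(-1) mod 37 = 8
  x ≡ 8 × 9 ≡ 72 ≡ 35 (mod 37)
Verification: 14 × 35 = 490 = 13 × 37 + 9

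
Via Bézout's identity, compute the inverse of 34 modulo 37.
Extended GCD: 34(12) + 37(-11) = 1. So 34^(-1) ≡ 12 ≡ 12 (mod 37). Verify: 34 × 12 = 408 ≡ 1 (mod 37)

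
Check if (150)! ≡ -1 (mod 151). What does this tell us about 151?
(150)! mod 151 = 150. Since this equals -1 (mod 151), Wilson confirms 151 is prime.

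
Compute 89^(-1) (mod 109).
49

Using Extended Euclidean Algorithm:
gcd(89, 109) = 1
Bezout coefficients: 89 × 49 + 109 × -40 = 1
So 89 × 49 ≡ 1 (mod 109)
The inverse is 49 mod 109 = 49
Verification: 89 × 49 = 4361 = 40 × 109 + 1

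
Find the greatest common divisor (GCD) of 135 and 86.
1

Using the Euclidean algorithm:
135 = 1 × 86 + 49
86 = 1 × 49 + 37
49 = 1 × 37 + 12
37 = 3 × 12 + 1
12 = 12 × 1 + 0

GCD(135, 86) = 1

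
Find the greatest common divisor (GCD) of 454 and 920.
2

Using the Euclidean algorithm:
454 = 0 × 920 + 454
920 = 2 × 454 + 12
454 = 37 × 12 + 10
12 = 1 × 10 + 2
10 = 5 × 2 + 0

GCD(454, 920) = 2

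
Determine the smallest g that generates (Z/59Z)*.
2

A primitive root g modulo p has order p-1 = 58
Prime divisors of 58: [2, 29]
g is a primitive root iff g^(58/q) ≢ 1 (mod 59) for each prime divisor q
Testing small values:
  g = 2: 2^29 ≡ 58, 2^2 ≡ 4 (mod 59) → none is 1, primitive root!
The smallest primitive root is 2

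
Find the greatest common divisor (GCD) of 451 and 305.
1

Using the Euclidean algorithm:
451 = 1 × 305 + 146
305 = 2 × 146 + 13
146 = 11 × 13 + 3
13 = 4 × 3 + 1
3 = 3 × 1 + 0

GCD(451, 305) = 1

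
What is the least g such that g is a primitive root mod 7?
p - 1 = 6 has prime divisors 2, 3. h is a primitive root mod 7 iff h^(6/q) ≢ 1 (mod 7) for each such q.
h = 2: 2^3 ≡ 1, 2^2 ≡ 4 (mod 7); 2^3 ≡ 1, so not a primitive root.
h = 3: 3^3 ≡ 6, 3^2 ≡ 2 (mod 7); none is 1, so 3 has order 6 and is a primitive root.
The smallest primitive root mod 7 is g = 3.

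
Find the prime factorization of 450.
2 × 3^2 × 5^2

Divide by primes starting from smallest:
450 ÷ 2 = 225
225 ÷ 3 = 75
75 ÷ 3 = 25
25 ÷ 5 = 5
5 ÷ 5 = 1

450 = 2 × 3^2 × 5^2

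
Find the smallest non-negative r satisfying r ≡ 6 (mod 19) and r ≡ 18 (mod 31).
M = 19 × 31 = 589. M₁ = 31, y₁ ≡ 8 (mod 19). M₂ = 19, y₂ ≡ 18 (mod 31). r = 6×31×8 + 18×19×18 ≡ 576 (mod 589)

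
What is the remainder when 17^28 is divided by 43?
Using repeated squaring. 28 = 16 + 8 + 4 (binary 11100). Repeated squaring mod 43: 17^1 ≡ 17; 17^2 ≡ 17² = 289 ≡ 31; 17^4 ≡ 31² = 961 ≡ 15; 17^8 ≡ 15² = 225 ≡ 10; 17^16 ≡ 10² = 100 ≡ 14. Multiply: 17^28 = 17^16 × 17^8 × 17^4 ≡ 14 × 10 × 15 (mod 43): 14 × 10 = 140 ≡ 11; 11 × 15 = 165 ≡ 36. So 17^28 ≡ 36 (mod 43).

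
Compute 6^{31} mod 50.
6

Using successive squaring:
Binary expansion of 31: 11111
Powers of 6 mod 50 (each is the square of the previous):
  6^1 ≡ 6 (mod 50)
  6^2 ≡ 6² = 36 ≡ 36 (mod 50)
  6^4 ≡ 36² = 1296 ≡ 46 (mod 50)
  6^8 ≡ 46² = 2116 ≡ 16 (mod 50)
  6^16 ≡ 16² = 256 ≡ 6 (mod 50)
31 = 16 + 8 + 4 + 2 + 1, so 6^31 = 6^16 × 6^8 × 6^4 × 6^2 × 6^1 ≡ 6 × 16 × 46 × 36 × 6 (mod 50)
Multiplying step by step:
  6 × 16 = 96 ≡ 46 (mod 50)
  46 × 46 = 2116 ≡ 16 (mod 50)
  16 × 36 = 576 ≡ 26 (mod 50)
  26 × 6 = 156 ≡ 6 (mod 50)
Result: 6^31 ≡ 6 (mod 50)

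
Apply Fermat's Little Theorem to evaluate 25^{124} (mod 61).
42

By Fermat's Little Theorem, a^(p-1) ≡ 1 (mod p) for prime p and gcd(a, p) = 1
Here p = 61, so 25^60 ≡ 1 (mod 61)
We can reduce the exponent: 124 mod 60 = 4
So 25^124 ≡ 25^4 (mod 61)
Computing: 25^4 mod 61 = 42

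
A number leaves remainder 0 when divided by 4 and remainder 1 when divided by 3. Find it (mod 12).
M = 4 × 3 = 12. M₁ = 3, y₁ ≡ 3 (mod 4). M₂ = 4, y₂ ≡ 1 (mod 3). m = 0×3×3 + 1×4×1 ≡ 4 (mod 12)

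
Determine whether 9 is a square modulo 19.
By Euler's criterion: 9^{9} ≡ 1 (mod 19). Since this equals 1, 9 is a QR.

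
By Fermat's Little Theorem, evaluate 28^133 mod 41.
By Fermat: 28^{40} ≡ 1 (mod 41). 133 = 3×40 + 13. So 28^{133} ≡ 28^{13} ≡ 30 (mod 41)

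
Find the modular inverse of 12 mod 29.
12^(-1) ≡ 17 (mod 29). Verification: 12 × 17 = 204 ≡ 1 (mod 29)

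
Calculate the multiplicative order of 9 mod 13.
Powers of 9 mod 13: 9^1≡9, 9^2≡3, 9^3≡1. Order = 3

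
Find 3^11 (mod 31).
Using repeated squaring. 11 = 8 + 2 + 1 (binary 1011). Repeated squaring mod 31: 3^1 ≡ 3; 3^2 ≡ 3² = 9 ≡ 9; 3^4 ≡ 9² = 81 ≡ 19; 3^8 ≡ 19² = 361 ≡ 20. Multiply: 3^11 = 3^8 × 3^2 × 3^1 ≡ 20 × 9 × 3 (mod 31): 20 × 9 = 180 ≡ 25; 25 × 3 = 75 ≡ 13. So 3^11 ≡ 13 (mod 31).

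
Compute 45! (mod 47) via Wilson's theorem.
(46)! = (45)! × (46) ≡ -1 (mod 47). So (45)! ≡ -1 × (46)^(-1) ≡ (-1)×(-1) = 1 (mod 47)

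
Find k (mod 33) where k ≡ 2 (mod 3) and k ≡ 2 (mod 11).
M = 3 × 11 = 33. M₁ = 11, y₁ ≡ 2 (mod 3). M₂ = 3, y₂ ≡ 4 (mod 11). k = 2×11×2 + 2×3×4 ≡ 2 (mod 33)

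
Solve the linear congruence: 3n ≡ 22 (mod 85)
64

Since gcd(3, 85) = 1 divides 22, a solution exists.
Multiply both sides by the inverse of 3 mod 85:
  3^(-1) mod 85 = 57
  x ≡ 57 × 22 ≡ 1254 ≡ 64 (mod 85)
Verification: 3 × 64 = 192 = 2 × 85 + 22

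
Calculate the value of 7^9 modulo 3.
7 ≡ 1 (mod 3). 9 = 8 + 1 (binary 1001). Repeated squaring mod 3: 1^1 ≡ 1; 1^2 ≡ 1² = 1 ≡ 1; 1^4 ≡ 1² = 1 ≡ 1; 1^8 ≡ 1² = 1 ≡ 1. Multiply: 7^9 ≡ 1^8 × 1^1 ≡ 1 × 1 (mod 3): 1 × 1 = 1 ≡ 1. So 7^9 ≡ 1 (mod 3).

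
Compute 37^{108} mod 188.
165

Using successive squaring:
Binary expansion of 108: 1101100
Powers of 37 mod 188 (each is the square of the previous):
  37^1 ≡ 37 (mod 188)
  37^2 ≡ 37² = 1369 ≡ 53 (mod 188)
  37^4 ≡ 53² = 2809 ≡ 177 (mod 188)
  37^8 ≡ 177² = 31329 ≡ 121 (mod 188)
  37^16 ≡ 121² = 14641 ≡ 165 (mod 188)
  37^32 ≡ 165² = 27225 ≡ 153 (mod 188)
  37^64 ≡ 153² = 23409 ≡ 97 (mod 188)
108 = 64 + 32 + 8 + 4, so 37^108 = 37^64 × 37^32 × 37^8 × 37^4 ≡ 97 × 153 × 121 × 177 (mod 188)
Multiplying step by step:
  97 × 153 = 14841 ≡ 177 (mod 188)
  177 × 121 = 21417 ≡ 173 (mod 188)
  173 × 177 = 30621 ≡ 165 (mod 188)
Result: 37^108 ≡ 165 (mod 188)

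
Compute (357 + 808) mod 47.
37

(357 + 808) = 1165
1165 mod 47 = 37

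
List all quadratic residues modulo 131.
QRs mod 131: {1, 3, 4, 5, 7, 9, 11, 12, 13, 15, 16, 20, 21, 25, 27, 28, 33, 34, 35, 36, 38, 39, 41, 43, 44, 45, 46, 48, 49, 52, 53, 55, 58, 59, 60, 61, 62, 63, 64, 65, 74, 75, 77, 80, 81, 84, 89, 91, 94, 99, 100, 101, 102, 105, 107, 108, 109, 112, 113, 114, 117, 121, 123, 125, 129}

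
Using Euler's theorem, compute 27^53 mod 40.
By Euler: 27^{16} ≡ 1 (mod 40) since gcd(27, 40) = 1. 53 = 3×16 + 5. So 27^{53} ≡ 27^{5} ≡ 27 (mod 40)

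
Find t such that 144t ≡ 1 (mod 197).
144^(-1) ≡ 26 (mod 197). Verification: 144 × 26 = 3744 ≡ 1 (mod 197)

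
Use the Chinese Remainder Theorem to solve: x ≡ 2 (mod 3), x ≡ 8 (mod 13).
M = 3 × 13 = 39. M₁ = 13, y₁ ≡ 1 (mod 3). M₂ = 3, y₂ ≡ 9 (mod 13). x = 2×13×1 + 8×3×9 ≡ 8 (mod 39)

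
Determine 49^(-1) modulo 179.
49^(-1) ≡ 95 (mod 179). Verification: 49 × 95 = 4655 ≡ 1 (mod 179)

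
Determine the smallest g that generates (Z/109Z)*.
6

A primitive root g modulo p has order p-1 = 108
Prime divisors of 108: [2, 3]
g is a primitive root iff g^(108/q) ≢ 1 (mod 109) for each prime divisor q
Testing small values:
  g = 2: 2^54 ≡ 108, 2^36 ≡ 1 (mod 109) → 2^36 ≡ 1, not primitive root
  g = 3: 3^54 ≡ 1, 3^36 ≡ 63 (mod 109) → 3^54 ≡ 1, not primitive root
  g = 4: 4^54 ≡ 1, 4^36 ≡ 1 (mod 109) → 4^54 ≡ 1, not primitive root
  g = 5: 5^54 ≡ 1, 5^36 ≡ 63 (mod 109) → 5^54 ≡ 1, not primitive root
  g = 6: 6^54 ≡ 108, 6^36 ≡ 63 (mod 109) → none is 1, primitive root!
The smallest primitive root is 6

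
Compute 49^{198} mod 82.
25

Using successive squaring:
Binary expansion of 198: 11000110
Powers of 49 mod 82 (each is the square of the previous):
  49^1 ≡ 49 (mod 82)
  49^2 ≡ 49² = 2401 ≡ 23 (mod 82)
  49^4 ≡ 23² = 529 ≡ 37 (mod 82)
  49^8 ≡ 37² = 1369 ≡ 57 (mod 82)
  49^16 ≡ 57² = 3249 ≡ 51 (mod 82)
  49^32 ≡ 51² = 2601 ≡ 59 (mod 82)
  49^64 ≡ 59² = 3481 ≡ 37 (mod 82)
  49^128 ≡ 37² = 1369 ≡ 57 (mod 82)
198 = 128 + 64 + 4 + 2, so 49^198 = 49^128 × 49^64 × 49^4 × 49^2 ≡ 57 × 37 × 37 × 23 (mod 82)
Multiplying step by step:
  57 × 37 = 2109 ≡ 59 (mod 82)
  59 × 37 = 2183 ≡ 51 (mod 82)
  51 × 23 = 1173 ≡ 25 (mod 82)
Result: 49^198 ≡ 25 (mod 82)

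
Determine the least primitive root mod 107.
p - 1 = 106 has prime divisors 2, 53. h is a primitive root mod 107 iff h^(106/q) ≢ 1 (mod 107) for each such q.
h = 2: 2^53 ≡ 106, 2^2 ≡ 4 (mod 107); none is 1, so 2 has order 106 and is a primitive root.
The smallest primitive root mod 107 is g = 2.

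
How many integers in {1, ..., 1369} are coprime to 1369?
1332

Prime factorization: 1369 = 37^2
Using the formula φ(n) = n × Π(1 - 1/p) for each prime factor p:
φ(1369) = 1369 × (1 - 1/37)
φ(1369) = 1332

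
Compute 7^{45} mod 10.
7

Using successive squaring:
Binary expansion of 45: 101101
Powers of 7 mod 10 (each is the square of the previous):
  7^1 ≡ 7 (mod 10)
  7^2 ≡ 7² = 49 ≡ 9 (mod 10)
  7^4 ≡ 9² = 81 ≡ 1 (mod 10)
  7^8 ≡ 1² = 1 ≡ 1 (mod 10)
  7^16 ≡ 1² = 1 ≡ 1 (mod 10)
  7^32 ≡ 1² = 1 ≡ 1 (mod 10)
45 = 32 + 8 + 4 + 1, so 7^45 = 7^32 × 7^8 × 7^4 × 7^1 ≡ 1 × 1 × 1 × 7 (mod 10)
Multiplying step by step:
  1 × 1 = 1 ≡ 1 (mod 10)
  1 × 1 = 1 ≡ 1 (mod 10)
  1 × 7 = 7 ≡ 7 (mod 10)
Result: 7^45 ≡ 7 (mod 10)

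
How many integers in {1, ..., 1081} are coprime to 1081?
1012

Prime factorization: 1081 = 23 × 47
Using the formula φ(n) = n × Π(1 - 1/p) for each prime factor p:
φ(1081) = 1081 × (1 - 1/23) × (1 - 1/47)
φ(1081) = 1012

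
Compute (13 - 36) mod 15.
7

(13 - 36) = -23
-23 mod 15 = 7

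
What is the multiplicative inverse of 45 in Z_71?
30

Using Extended Euclidean Algorithm:
gcd(45, 71) = 1
Bezout coefficients: 45 × 30 + 71 × -19 = 1
So 45 × 30 ≡ 1 (mod 71)
The inverse is 30 mod 71 = 30
Verification: 45 × 30 = 1350 = 19 × 71 + 1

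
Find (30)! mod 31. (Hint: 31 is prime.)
By Wilson's theorem, (30)! ≡ -1 ≡ 30 (mod 31)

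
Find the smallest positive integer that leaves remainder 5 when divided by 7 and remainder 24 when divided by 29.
M = 7 × 29 = 203. M₁ = 29, y₁ ≡ 1 (mod 7). M₂ = 7, y₂ ≡ 25 (mod 29). x = 5×29×1 + 24×7×25 ≡ 82 (mod 203). The smallest positive such number is 82.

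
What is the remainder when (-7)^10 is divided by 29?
(-7) ≡ 22 (mod 29). 10 = 8 + 2 (binary 1010). Repeated squaring mod 29: 22^1 ≡ 22; 22^2 ≡ 22² = 484 ≡ 20; 22^4 ≡ 20² = 400 ≡ 23; 22^8 ≡ 23² = 529 ≡ 7. Multiply: (-7)^10 ≡ 22^8 × 22^2 ≡ 7 × 20 (mod 29): 7 × 20 = 140 ≡ 24. So (-7)^10 ≡ 24 (mod 29).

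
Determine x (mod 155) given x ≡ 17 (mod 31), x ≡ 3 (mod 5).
48

Using the Chinese Remainder Theorem:
M = product of moduli = 155
For equation 1: M_1 = 5, 5 ≡ 5 (mod 31), inverse of 5 mod 31 is 25 (check: 5 × 25 = 125 ≡ 1 (mod 31))
For equation 2: M_2 = 31, 31 ≡ 1 (mod 5), inverse of 31 mod 5 is 1 (check: 1 × 1 = 1 ≡ 1 (mod 5))
Combine: x ≡ Σ r_i×M_i×(M_i⁻¹ mod m_i) = 17×5×25 + 3×31×1 = 2125 + 93 = 2218
2218 mod 155 = 48
x ≡ 48 (mod 155)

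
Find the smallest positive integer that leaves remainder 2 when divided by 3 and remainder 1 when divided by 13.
M = 3 × 13 = 39. M₁ = 13, y₁ ≡ 1 (mod 3). M₂ = 3, y₂ ≡ 9 (mod 13). k = 2×13×1 + 1×3×9 ≡ 14 (mod 39). The smallest positive such number is 14.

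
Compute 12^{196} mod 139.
51

Using successive squaring:
Binary expansion of 196: 11000100
Powers of 12 mod 139 (each is the square of the previous):
  12^1 ≡ 12 (mod 139)
  12^2 ≡ 12² = 144 ≡ 5 (mod 139)
  12^4 ≡ 5² = 25 ≡ 25 (mod 139)
  12^8 ≡ 25² = 625 ≡ 69 (mod 139)
  12^16 ≡ 69² = 4761 ≡ 35 (mod 139)
  12^32 ≡ 35² = 1225 ≡ 113 (mod 139)
  12^64 ≡ 113² = 12769 ≡ 120 (mod 139)
  12^128 ≡ 120² = 14400 ≡ 83 (mod 139)
196 = 128 + 64 + 4, so 12^196 = 12^128 × 12^64 × 12^4 ≡ 83 × 120 × 25 (mod 139)
Multiplying step by step:
  83 × 120 = 9960 ≡ 91 (mod 139)
  91 × 25 = 2275 ≡ 51 (mod 139)
Result: 12^196 ≡ 51 (mod 139)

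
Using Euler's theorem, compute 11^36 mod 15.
By Euler: 11^{8} ≡ 1 (mod 15) since gcd(11, 15) = 1. 36 = 4×8 + 4. So 11^{36} ≡ 11^{4} ≡ 1 (mod 15)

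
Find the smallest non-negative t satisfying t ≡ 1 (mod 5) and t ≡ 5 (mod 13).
M = 5 × 13 = 65. M₁ = 13, y₁ ≡ 2 (mod 5). M₂ = 5, y₂ ≡ 8 (mod 13). t = 1×13×2 + 5×5×8 ≡ 31 (mod 65)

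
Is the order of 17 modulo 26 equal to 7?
No, the actual order is 6, not 7.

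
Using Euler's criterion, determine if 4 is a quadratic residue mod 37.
By Euler's criterion: 4^{18} ≡ 1 (mod 37). Since this equals 1, 4 is a QR.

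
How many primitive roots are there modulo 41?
16

The number of primitive roots modulo p is φ(p-1) = φ(40)
φ(40) = 16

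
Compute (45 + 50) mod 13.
4

(45 + 50) = 95
95 mod 13 = 4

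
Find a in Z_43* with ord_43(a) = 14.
2 has order 14 mod 43 since 2^{14} ≡ 1 (mod 43) and no smaller power works.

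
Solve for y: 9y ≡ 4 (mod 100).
56

Since gcd(9, 100) = 1 divides 4, a solution exists.
Multiply both sides by the inverse of 9 mod 100:
  9^(-1) mod 100 = 89
  x ≡ 89 × 4 ≡ 356 ≡ 56 (mod 100)
Verification: 9 × 56 = 504 = 5 × 100 + 4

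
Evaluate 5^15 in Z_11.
Using Fermat: 5^{10} ≡ 1 (mod 11). 15 ≡ 5 (mod 10). So 5^{15} ≡ 5^{5} ≡ 1 (mod 11)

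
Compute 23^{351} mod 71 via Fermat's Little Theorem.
23

By Fermat's Little Theorem, a^(p-1) ≡ 1 (mod p) for prime p and gcd(a, p) = 1
Here p = 71, so 23^70 ≡ 1 (mod 71)
We can reduce the exponent: 351 mod 70 = 1
So 23^351 ≡ 23^1 (mod 71)
Computing: 23^1 mod 71 = 23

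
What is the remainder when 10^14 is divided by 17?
Using repeated squaring. 14 = 8 + 4 + 2 (binary 1110). Repeated squaring mod 17: 10^1 ≡ 10; 10^2 ≡ 10² = 100 ≡ 15; 10^4 ≡ 15² = 225 ≡ 4; 10^8 ≡ 4² = 16 ≡ 16. Multiply: 10^14 = 10^8 × 10^4 × 10^2 ≡ 16 × 4 × 15 (mod 17): 16 × 4 = 64 ≡ 13; 13 × 15 = 195 ≡ 8. So 10^14 ≡ 8 (mod 17).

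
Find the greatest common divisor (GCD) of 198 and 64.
2

Using the Euclidean algorithm:
198 = 3 × 64 + 6
64 = 10 × 6 + 4
6 = 1 × 4 + 2
4 = 2 × 2 + 0

GCD(198, 64) = 2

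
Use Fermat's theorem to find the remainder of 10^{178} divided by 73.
27

By Fermat's Little Theorem, a^(p-1) ≡ 1 (mod p) for prime p and gcd(a, p) = 1
Here p = 73, so 10^72 ≡ 1 (mod 73)
We can reduce the exponent: 178 mod 72 = 34
So 10^178 ≡ 10^34 (mod 73)
Computing: 10^34 mod 73 = 27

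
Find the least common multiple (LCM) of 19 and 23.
437

First find GCD(19, 23) using the Euclidean algorithm:
19 = 0 × 23 + 19
23 = 1 × 19 + 4
19 = 4 × 4 + 3
4 = 1 × 3 + 1
3 = 3 × 1 + 0
GCD(19, 23) = 1

LCM formula: LCM(a, b) = (a × b) / GCD(a, b)
LCM(19, 23) = (19 × 23) / 1
LCM(19, 23) = 437 / 1
LCM(19, 23) = 437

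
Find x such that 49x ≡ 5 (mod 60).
5

Since gcd(49, 60) = 1 divides 5, a solution exists.
Multiply both sides by the inverse of 49 mod 60:
  49^(-1) mod 60 = 49
  x ≡ 49 × 5 ≡ 245 ≡ 5 (mod 60)
Verification: 49 × 5 = 245 = 4 × 60 + 5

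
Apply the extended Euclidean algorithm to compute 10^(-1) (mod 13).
Extended GCD: 10(4) + 13(-3) = 1. So 10^(-1) ≡ 4 ≡ 4 (mod 13). Verify: 10 × 4 = 40 ≡ 1 (mod 13)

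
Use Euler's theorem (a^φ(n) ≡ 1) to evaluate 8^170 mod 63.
By Euler: 8^{36} ≡ 1 (mod 63) since gcd(8, 63) = 1. 170 = 4×36 + 26. So 8^{170} ≡ 8^{26} ≡ 1 (mod 63)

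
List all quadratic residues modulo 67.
QRs mod 67: {1, 4, 6, 9, 10, 14, 15, 16, 17, 19, 21, 22, 23, 24, 25, 26, 29, 33, 35, 36, 37, 39, 40, 47, 49, 54, 55, 56, 59, 60, 62, 64, 65}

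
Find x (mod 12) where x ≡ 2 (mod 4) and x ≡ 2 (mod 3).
M = 4 × 3 = 12. M₁ = 3, y₁ ≡ 3 (mod 4). M₂ = 4, y₂ ≡ 1 (mod 3). x = 2×3×3 + 2×4×1 ≡ 2 (mod 12)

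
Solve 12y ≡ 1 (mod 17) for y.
10

Using Extended Euclidean Algorithm:
gcd(12, 17) = 1
Bezout coefficients: 12 × -7 + 17 × 5 = 1
So 12 × -7 ≡ 1 (mod 17)
The inverse is -7 mod 17 = 10
Verification: 12 × 10 = 120 = 7 × 17 + 1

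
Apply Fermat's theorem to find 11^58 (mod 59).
By Fermat's Little Theorem, 11^{58} ≡ 1 (mod 59) since 59 is prime and gcd(11, 59) = 1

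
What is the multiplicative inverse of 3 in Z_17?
6

Using Extended Euclidean Algorithm:
gcd(3, 17) = 1
Bezout coefficients: 3 × 6 + 17 × -1 = 1
So 3 × 6 ≡ 1 (mod 17)
The inverse is 6 mod 17 = 6
Verification: 3 × 6 = 18 = 1 × 17 + 1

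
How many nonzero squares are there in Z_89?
For prime 89, there are (p-1)/2 = (89-1)/2 = 44 quadratic residues (excluding 0).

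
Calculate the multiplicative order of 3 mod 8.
Powers of 3 mod 8: 3^1≡3, 3^2≡1. Order = 2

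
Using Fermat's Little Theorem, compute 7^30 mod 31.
By Fermat's Little Theorem, 7^{30} ≡ 1 (mod 31) since 31 is prime and gcd(7, 31) = 1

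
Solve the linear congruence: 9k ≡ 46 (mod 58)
18

Since gcd(9, 58) = 1 divides 46, a solution exists.
Multiply both sides by the inverse of 9 mod 58:
  9^(-1) mod 58 = 13
  x ≡ 13 × 46 ≡ 598 ≡ 18 (mod 58)
Verification: 9 × 18 = 162 = 2 × 58 + 46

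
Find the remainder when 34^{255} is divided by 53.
By Fermat: 34^{52} ≡ 1 (mod 53). 255 = 4×52 + 47. So 34^{255} ≡ 34^{47} ≡ 20 (mod 53)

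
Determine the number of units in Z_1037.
960

Prime factorization: 1037 = 17 × 61
Using the formula φ(n) = n × Π(1 - 1/p) for each prime factor p:
φ(1037) = 1037 × (1 - 1/17) × (1 - 1/61)
φ(1037) = 960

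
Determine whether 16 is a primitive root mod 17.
p - 1 = 16 has prime divisors 2. Check 16^(16/q) mod 17 for each: 16^(16/2) = 16^8 ≡ 1 (mod 17). Since 16^8 ≡ 1 (mod 17), the order of 16 divides 8 (in fact the order is 2) ≠ 16, so it is not a primitive root.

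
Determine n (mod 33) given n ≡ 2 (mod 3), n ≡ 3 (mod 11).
14

Using the Chinese Remainder Theorem:
M = product of moduli = 33
For equation 1: M_1 = 11, 11 ≡ 2 (mod 3), inverse of 11 mod 3 is 2 (check: 2 × 2 = 4 ≡ 1 (mod 3))
For equation 2: M_2 = 3, 3 ≡ 3 (mod 11), inverse of 3 mod 11 is 4 (check: 3 × 4 = 12 ≡ 1 (mod 11))
Combine: n ≡ Σ r_i×M_i×(M_i⁻¹ mod m_i) = 2×11×2 + 3×3×4 = 44 + 36 = 80
80 mod 33 = 14
n ≡ 14 (mod 33)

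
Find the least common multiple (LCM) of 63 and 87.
1827

First find GCD(63, 87) using the Euclidean algorithm:
63 = 0 × 87 + 63
87 = 1 × 63 + 24
63 = 2 × 24 + 15
24 = 1 × 15 + 9
15 = 1 × 9 + 6
9 = 1 × 6 + 3
6 = 2 × 3 + 0
GCD(63, 87) = 3

LCM formula: LCM(a, b) = (a × b) / GCD(a, b)
LCM(63, 87) = (63 × 87) / 3
LCM(63, 87) = 5481 / 3
LCM(63, 87) = 1827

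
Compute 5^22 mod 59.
Using repeated squaring. 22 = 16 + 4 + 2 (binary 10110). Repeated squaring mod 59: 5^1 ≡ 5; 5^2 ≡ 5² = 25 ≡ 25; 5^4 ≡ 25² = 625 ≡ 35; 5^8 ≡ 35² = 1225 ≡ 45; 5^16 ≡ 45² = 2025 ≡ 19. Multiply: 5^22 = 5^16 × 5^4 × 5^2 ≡ 19 × 35 × 25 (mod 59): 19 × 35 = 665 ≡ 16; 16 × 25 = 400 ≡ 46. So 5^22 ≡ 46 (mod 59).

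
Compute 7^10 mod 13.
10 = 8 + 2 (binary 1010). Repeated squaring mod 13: 7^1 ≡ 7; 7^2 ≡ 7² = 49 ≡ 10; 7^4 ≡ 10² = 100 ≡ 9; 7^8 ≡ 9² = 81 ≡ 3. Multiply: 7^10 = 7^8 × 7^2 ≡ 3 × 10 (mod 13): 3 × 10 = 30 ≡ 4. So 7^10 ≡ 4 (mod 13).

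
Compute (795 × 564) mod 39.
36

(795 × 564) = 448380
448380 mod 39 = 36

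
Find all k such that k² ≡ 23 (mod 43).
The square roots of 23 mod 43 are 25 and 18. Verify: 25² = 625 ≡ 23 (mod 43)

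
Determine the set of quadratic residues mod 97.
QRs mod 97: {1, 2, 3, 4, 6, 8, 9, 11, 12, 16, 18, 22, 24, 25, 27, 31, 32, 33, 35, 36, 43, 44, 47, 48, 49, 50, 53, 54, 61, 62, 64, 65, 66, 70, 72, 73, 75, 79, 81, 85, 86, 88, 89, 91, 93, 94, 95, 96}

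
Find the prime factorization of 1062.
2 × 3^2 × 59

Divide by primes starting from smallest:
1062 ÷ 2 = 531
531 ÷ 3 = 177
177 ÷ 3 = 59
59 ÷ 59 = 1

1062 = 2 × 3^2 × 59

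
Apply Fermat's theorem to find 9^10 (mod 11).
By Fermat's Little Theorem, 9^{10} ≡ 1 (mod 11) since 11 is prime and gcd(9, 11) = 1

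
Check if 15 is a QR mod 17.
By Euler's criterion: 15^{8} ≡ 1 (mod 17). Since this equals 1, 15 is a QR.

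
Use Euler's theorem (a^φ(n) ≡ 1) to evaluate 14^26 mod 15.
By Euler: 14^{8} ≡ 1 (mod 15) since gcd(14, 15) = 1. 26 = 3×8 + 2. So 14^{26} ≡ 14^{2} ≡ 1 (mod 15)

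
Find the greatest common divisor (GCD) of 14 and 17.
1

Using the Euclidean algorithm:
14 = 0 × 17 + 14
17 = 1 × 14 + 3
14 = 4 × 3 + 2
3 = 1 × 2 + 1
2 = 2 × 1 + 0

GCD(14, 17) = 1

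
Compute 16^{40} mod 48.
16

Using successive squaring:
Binary expansion of 40: 101000
Powers of 16 mod 48 (each is the square of the previous):
  16^1 ≡ 16 (mod 48)
  16^2 ≡ 16² = 256 ≡ 16 (mod 48)
  16^4 ≡ 16² = 256 ≡ 16 (mod 48)
  16^8 ≡ 16² = 256 ≡ 16 (mod 48)
  16^16 ≡ 16² = 256 ≡ 16 (mod 48)
  16^32 ≡ 16² = 256 ≡ 16 (mod 48)
40 = 32 + 8, so 16^40 = 16^32 × 16^8 ≡ 16 × 16 (mod 48)
Multiplying step by step:
  16 × 16 = 256 ≡ 16 (mod 48)
Result: 16^40 ≡ 16 (mod 48)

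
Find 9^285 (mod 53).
Using Fermat: 9^{52} ≡ 1 (mod 53). 285 ≡ 25 (mod 52). So 9^{285} ≡ 9^{25} ≡ 6 (mod 53)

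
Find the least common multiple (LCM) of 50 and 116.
2900

First find GCD(50, 116) using the Euclidean algorithm:
50 = 0 × 116 + 50
116 = 2 × 50 + 16
50 = 3 × 16 + 2
16 = 8 × 2 + 0
GCD(50, 116) = 2

LCM formula: LCM(a, b) = (a × b) / GCD(a, b)
LCM(50, 116) = (50 × 116) / 2
LCM(50, 116) = 5800 / 2
LCM(50, 116) = 2900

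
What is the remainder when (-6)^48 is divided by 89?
Using repeated squaring. (-6) ≡ 83 (mod 89). 48 = 32 + 16 (binary 110000). Repeated squaring mod 89: 83^1 ≡ 83; 83^2 ≡ 83² = 6889 ≡ 36; 83^4 ≡ 36² = 1296 ≡ 50; 83^8 ≡ 50² = 2500 ≡ 8; 83^16 ≡ 8² = 64 ≡ 64; 83^32 ≡ 64² = 4096 ≡ 2. Multiply: (-6)^48 ≡ 83^32 × 83^16 ≡ 2 × 64 (mod 89): 2 × 64 = 128 ≡ 39. So (-6)^48 ≡ 39 (mod 89).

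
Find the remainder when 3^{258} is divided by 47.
By Fermat: 3^{46} ≡ 1 (mod 47). 258 = 5×46 + 28. So 3^{258} ≡ 3^{28} ≡ 8 (mod 47)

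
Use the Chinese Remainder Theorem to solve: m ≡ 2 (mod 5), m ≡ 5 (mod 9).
M = 5 × 9 = 45. M₁ = 9, y₁ ≡ 4 (mod 5). M₂ = 5, y₂ ≡ 2 (mod 9). m = 2×9×4 + 5×5×2 ≡ 32 (mod 45)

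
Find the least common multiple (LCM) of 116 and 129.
14964

First find GCD(116, 129) using the Euclidean algorithm:
116 = 0 × 129 + 116
129 = 1 × 116 + 13
116 = 8 × 13 + 12
13 = 1 × 12 + 1
12 = 12 × 1 + 0
GCD(116, 129) = 1

LCM formula: LCM(a, b) = (a × b) / GCD(a, b)
LCM(116, 129) = (116 × 129) / 1
LCM(116, 129) = 14964 / 1
LCM(116, 129) = 14964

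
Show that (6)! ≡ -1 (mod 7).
(6)! mod 7 = 6. Since this equals -1 (mod 7), Wilson confirms 7 is prime.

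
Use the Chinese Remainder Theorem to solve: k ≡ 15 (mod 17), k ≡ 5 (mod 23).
M = 17 × 23 = 391. M₁ = 23, y₁ ≡ 3 (mod 17). M₂ = 17, y₂ ≡ 19 (mod 23). k = 15×23×3 + 5×17×19 ≡ 304 (mod 391)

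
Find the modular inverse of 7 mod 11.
7^(-1) ≡ 8 (mod 11). Verification: 7 × 8 = 56 ≡ 1 (mod 11)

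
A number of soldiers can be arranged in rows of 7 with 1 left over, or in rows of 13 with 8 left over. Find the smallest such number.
M = 7 × 13 = 91. M₁ = 13, y₁ ≡ 6 (mod 7). M₂ = 7, y₂ ≡ 2 (mod 13). n = 1×13×6 + 8×7×2 ≡ 8 (mod 91). The smallest positive such number is 8.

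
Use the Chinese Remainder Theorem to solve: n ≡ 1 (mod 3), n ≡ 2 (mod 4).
M = 3 × 4 = 12. M₁ = 4, y₁ ≡ 1 (mod 3). M₂ = 3, y₂ ≡ 3 (mod 4). n = 1×4×1 + 2×3×3 ≡ 10 (mod 12)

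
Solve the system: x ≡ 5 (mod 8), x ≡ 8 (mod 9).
M = 8 × 9 = 72. M₁ = 9, y₁ ≡ 1 (mod 8). M₂ = 8, y₂ ≡ 8 (mod 9). x = 5×9×1 + 8×8×8 ≡ 53 (mod 72)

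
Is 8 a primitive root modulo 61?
No

To verify, check if 8^(60/q) ≢ 1 (mod 61) for each prime divisor q of 60
Divisors of 60 = 60: [1, 2, 3, 4, 5, 6, 10, 12, 15, 20, 30, 60]
  8^(60/2) = 8^30 ≡ 60 (mod 61)
  8^(60/3) = 8^20 ≡ 1 (mod 61)
  8^(60/5) = 8^12 ≡ 58 (mod 61)
Conclusion: 8 is not a primitive root modulo 61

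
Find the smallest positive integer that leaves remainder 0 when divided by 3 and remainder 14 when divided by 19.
M = 3 × 19 = 57. M₁ = 19, y₁ ≡ 1 (mod 3). M₂ = 3, y₂ ≡ 13 (mod 19). n = 0×19×1 + 14×3×13 ≡ 33 (mod 57). The smallest positive such number is 33.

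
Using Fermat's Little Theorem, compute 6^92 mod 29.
By Fermat: 6^{28} ≡ 1 (mod 29). 92 = 3×28 + 8. So 6^{92} ≡ 6^{8} ≡ 23 (mod 29)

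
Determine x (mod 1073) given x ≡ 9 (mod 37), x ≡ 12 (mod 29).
157

Using the Chinese Remainder Theorem:
M = product of moduli = 1073
For equation 1: M_1 = 29, 29 ≡ 29 (mod 37), inverse of 29 mod 37 is 23 (check: 29 × 23 = 667 ≡ 1 (mod 37))
For equation 2: M_2 = 37, 37 ≡ 8 (mod 29), inverse of 37 mod 29 is 11 (check: 8 × 11 = 88 ≡ 1 (mod 29))
Combine: x ≡ Σ r_i×M_i×(M_i⁻¹ mod m_i) = 9×29×23 + 12×37×11 = 6003 + 4884 = 10887
10887 mod 1073 = 157
x ≡ 157 (mod 1073)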